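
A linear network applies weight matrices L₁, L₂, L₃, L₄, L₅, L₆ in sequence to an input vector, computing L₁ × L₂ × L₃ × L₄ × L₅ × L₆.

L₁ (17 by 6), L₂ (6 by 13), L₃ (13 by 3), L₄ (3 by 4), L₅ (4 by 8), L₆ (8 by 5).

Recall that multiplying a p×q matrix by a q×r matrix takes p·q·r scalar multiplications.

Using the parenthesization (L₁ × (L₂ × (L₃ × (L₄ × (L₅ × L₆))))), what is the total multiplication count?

(L₅ × L₆): 4×8 by 8×5 → 4×5, cost 4·8·5 = 160
(L₄ × (L₅ × L₆)): 3×4 by 4×5 → 3×5, cost 3·4·5 = 60; cumulative 220
(L₃ × (L₄ × (L₅ × L₆))): 13×3 by 3×5 → 13×5, cost 13·3·5 = 195; cumulative 415
(L₂ × (L₃ × (L₄ × (L₅ × L₆)))): 6×13 by 13×5 → 6×5, cost 6·13·5 = 390; cumulative 805
(L₁ × (L₂ × (L₃ × (L₄ × (L₅ × L₆))))): 17×6 by 6×5 → 17×5, cost 17·6·5 = 510; cumulative 1315
Total: 1315 scalar multiplications.

1315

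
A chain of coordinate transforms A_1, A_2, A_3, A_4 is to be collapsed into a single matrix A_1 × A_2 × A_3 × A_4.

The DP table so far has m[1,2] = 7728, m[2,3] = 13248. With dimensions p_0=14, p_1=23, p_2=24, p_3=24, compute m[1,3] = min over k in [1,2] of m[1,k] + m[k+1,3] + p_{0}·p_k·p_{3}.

15792

m[1,3] = min over k∈[1,2] of m[1,k]+m[k+1,3]+p_{0}·p_k·p_{3}.
k=1: 0 + 13248 + 14·23·24 = 20976; k=2: 7728 + 0 + 14·24·24 = 15792.
Minimum: 15792 at k=2.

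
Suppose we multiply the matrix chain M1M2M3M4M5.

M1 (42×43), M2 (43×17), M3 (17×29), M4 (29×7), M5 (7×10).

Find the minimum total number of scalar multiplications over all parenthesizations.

Adjacent pairs: M1M2 = 42·43·17 = 30702; M2M3 = 43·17·29 = 21199; M3M4 = 17·29·7 = 3451; M4M5 = 29·7·10 = 2030.
Length 3: M1..M3: k=1: 0+21199+42·43·29=73573; k=2: 30702+0+42·17·29=51408 → min 51408 | M2..M4: k=2: 0+3451+43·17·7=8568; k=3: 21199+0+43·29·7=29928 → min 8568 | M3..M5: k=3: 0+2030+17·29·10=6960; k=4: 3451+0+17·7·10=4641 → min 4641.
Length 4: M1..M4: k=1: 0+8568+42·43·7=21210; k=2: 30702+3451+42·17·7=39151; k=3: 51408+0+42·29·7=59934 → min 21210 | M2..M5: k=2: 0+4641+43·17·10=11951; k=3: 21199+2030+43·29·10=35699; k=4: 8568+0+43·7·10=11578 → min 11578.
Length 5: M1..M5: k=1: 0+11578+42·43·10=29638; k=2: 30702+4641+42·17·10=42483; k=3: 51408+2030+42·29·10=65618; k=4: 21210+0+42·7·10=24150 → min 24150.
Optimal order: ((M1(M2(M3M4)))M5) with cost 24150.

24150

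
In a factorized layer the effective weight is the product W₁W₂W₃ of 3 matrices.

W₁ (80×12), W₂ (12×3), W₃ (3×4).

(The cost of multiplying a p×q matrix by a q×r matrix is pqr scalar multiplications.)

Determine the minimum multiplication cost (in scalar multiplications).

Order (W₁(W₂W₃)): (W₂W₃): 12×3 by 3×4 → 12×4, cost 12·3·4 = 144; (W₁(W₂W₃)): 80×12 by 12×4 → 80×4, cost 80·12·4 = 3840; cumulative 3984. Total 3984.
Order ((W₁W₂)W₃): (W₁W₂): 80×12 by 12×3 → 80×3, cost 80·12·3 = 2880; ((W₁W₂)W₃): 80×3 by 3×4 → 80×4, cost 80·3·4 = 960; cumulative 3840. Total 3840.
Minimum: 3840.

3840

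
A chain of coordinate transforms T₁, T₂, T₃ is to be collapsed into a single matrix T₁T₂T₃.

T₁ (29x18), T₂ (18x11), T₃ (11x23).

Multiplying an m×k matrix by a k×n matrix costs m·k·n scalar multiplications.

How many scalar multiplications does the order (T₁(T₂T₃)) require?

16560

(T₂T₃): 18×11 by 11×23 → 18×23, cost 18·11·23 = 4554
(T₁(T₂T₃)): 29×18 by 18×23 → 29×23, cost 29·18·23 = 12006; cumulative 16560
Total: 16560 scalar multiplications.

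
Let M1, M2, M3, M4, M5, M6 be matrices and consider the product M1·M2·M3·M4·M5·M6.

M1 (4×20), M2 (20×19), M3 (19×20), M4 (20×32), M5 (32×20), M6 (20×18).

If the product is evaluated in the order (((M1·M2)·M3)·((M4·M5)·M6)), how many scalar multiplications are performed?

(M1·M2): 4×20 by 20×19 → 4×19, cost 4·20·19 = 1520
((M1·M2)·M3): 4×19 by 19×20 → 4×20, cost 4·19·20 = 1520; cumulative 3040
(M4·M5): 20×32 by 32×20 → 20×20, cost 20·32·20 = 12800
((M4·M5)·M6): 20×20 by 20×18 → 20×18, cost 20·20·18 = 7200; cumulative 20000
(((M1·M2)·M3)·((M4·M5)·M6)): 4×20 by 20×18 → 4×18, cost 4·20·18 = 1440; cumulative 24480
Total: 24480 scalar multiplications.

24480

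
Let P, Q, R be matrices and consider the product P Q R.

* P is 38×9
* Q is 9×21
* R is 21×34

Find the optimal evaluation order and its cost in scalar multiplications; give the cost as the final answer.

(P (Q R)): cost 18054.
((P Q) R): cost 34314.
Optimal: (P (Q R)) with cost 18054.

18054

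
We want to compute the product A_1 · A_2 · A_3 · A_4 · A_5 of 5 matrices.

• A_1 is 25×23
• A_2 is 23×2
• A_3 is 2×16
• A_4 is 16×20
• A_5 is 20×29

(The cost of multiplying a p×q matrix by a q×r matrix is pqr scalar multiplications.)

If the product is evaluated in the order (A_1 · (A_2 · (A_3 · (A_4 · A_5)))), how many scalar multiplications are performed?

(A_4 · A_5): 16×20 by 20×29 → 16×29, cost 16·20·29 = 9280
(A_3 · (A_4 · A_5)): 2×16 by 16×29 → 2×29, cost 2·16·29 = 928; cumulative 10208
(A_2 · (A_3 · (A_4 · A_5))): 23×2 by 2×29 → 23×29, cost 23·2·29 = 1334; cumulative 11542
(A_1 · (A_2 · (A_3 · (A_4 · A_5)))): 25×23 by 23×29 → 25×29, cost 25·23·29 = 16675; cumulative 28217
Total: 28217 scalar multiplications.

28217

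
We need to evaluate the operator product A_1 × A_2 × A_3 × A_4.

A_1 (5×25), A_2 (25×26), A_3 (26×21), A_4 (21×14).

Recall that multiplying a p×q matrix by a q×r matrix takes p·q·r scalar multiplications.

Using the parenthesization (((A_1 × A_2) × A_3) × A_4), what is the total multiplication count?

(A_1 × A_2): 5×25 by 25×26 → 5×26, cost 5·25·26 = 3250
((A_1 × A_2) × A_3): 5×26 by 26×21 → 5×21, cost 5·26·21 = 2730; cumulative 5980
(((A_1 × A_2) × A_3) × A_4): 5×21 by 21×14 → 5×14, cost 5·21·14 = 1470; cumulative 7450
Total: 7450 scalar multiplications.

7450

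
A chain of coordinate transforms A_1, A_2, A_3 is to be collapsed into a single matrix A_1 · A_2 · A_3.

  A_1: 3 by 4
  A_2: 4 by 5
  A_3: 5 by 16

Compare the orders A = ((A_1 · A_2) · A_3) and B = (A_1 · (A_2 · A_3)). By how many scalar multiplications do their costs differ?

212

Order A = ((A_1 · A_2) · A_3): (A_1 · A_2): 3×4 by 4×5 → 3×5, cost 3·4·5 = 60; ((A_1 · A_2) · A_3): 3×5 by 5×16 → 3×16, cost 3·5·16 = 240; cumulative 300. Total 300.
Order B = (A_1 · (A_2 · A_3)): (A_2 · A_3): 4×5 by 5×16 → 4×16, cost 4·5·16 = 320; (A_1 · (A_2 · A_3)): 3×4 by 4×16 → 3×16, cost 3·4·16 = 192; cumulative 512. Total 512.
Difference: |300 − 512| = 212.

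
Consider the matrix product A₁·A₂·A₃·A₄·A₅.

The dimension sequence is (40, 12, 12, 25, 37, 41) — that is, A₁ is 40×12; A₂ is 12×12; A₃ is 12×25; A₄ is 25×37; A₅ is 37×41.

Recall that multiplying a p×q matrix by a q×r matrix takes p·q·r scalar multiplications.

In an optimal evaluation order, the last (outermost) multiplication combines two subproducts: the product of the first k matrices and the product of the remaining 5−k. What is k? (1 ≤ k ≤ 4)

Adjacent pairs: A₁A₂ = 40·12·12 = 5760; A₂A₃ = 12·12·25 = 3600; A₃A₄ = 12·25·37 = 11100; A₄A₅ = 25·37·41 = 37925.
Length 3: A₁..A₃: k=1: 0+3600+40·12·25=15600; k=2: 5760+0+40·12·25=17760 → min 15600 | A₂..A₄: k=2: 0+11100+12·12·37=16428; k=3: 3600+0+12·25·37=14700 → min 14700 | A₃..A₅: k=3: 0+37925+12·25·41=50225; k=4: 11100+0+12·37·41=29304 → min 29304.
Length 4: A₁..A₄: k=1: 0+14700+40·12·37=32460; k=2: 5760+11100+40·12·37=34620; k=3: 15600+0+40·25·37=52600 → min 32460 | A₂..A₅: k=2: 0+29304+12·12·41=35208; k=3: 3600+37925+12·25·41=53825; k=4: 14700+0+12·37·41=32904 → min 32904.
Top-level splits: k=1: (A₁..A₁)·(A₂..A₅) → 0+32904+40·12·41 = 52584; k=2: (A₁..A₂)·(A₃..A₅) → 5760+29304+40·12·41 = 54744; k=3: (A₁..A₃)·(A₄..A₅) → 15600+37925+40·25·41 = 94525; k=4: (A₁..A₄)·(A₅..A₅) → 32460+0+40·37·41 = 93140.
Best split is after A₁, i.e. k = 1.

1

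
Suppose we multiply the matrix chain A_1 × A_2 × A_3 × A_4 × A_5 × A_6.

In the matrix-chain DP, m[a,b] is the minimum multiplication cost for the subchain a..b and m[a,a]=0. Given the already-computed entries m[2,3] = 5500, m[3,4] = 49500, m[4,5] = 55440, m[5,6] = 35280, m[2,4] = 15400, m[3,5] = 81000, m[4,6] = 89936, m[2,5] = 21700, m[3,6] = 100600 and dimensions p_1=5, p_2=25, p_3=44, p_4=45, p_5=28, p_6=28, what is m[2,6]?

m[2,6] = min over k∈[2,5] of m[2,k]+m[k+1,6]+p_{1}·p_k·p_{6}.
k=2: 0 + 100600 + 5·25·28 = 104100; k=3: 5500 + 89936 + 5·44·28 = 101596; k=4: 15400 + 35280 + 5·45·28 = 56980; k=5: 21700 + 0 + 5·28·28 = 25620.
Minimum: 25620 at k=5.

25620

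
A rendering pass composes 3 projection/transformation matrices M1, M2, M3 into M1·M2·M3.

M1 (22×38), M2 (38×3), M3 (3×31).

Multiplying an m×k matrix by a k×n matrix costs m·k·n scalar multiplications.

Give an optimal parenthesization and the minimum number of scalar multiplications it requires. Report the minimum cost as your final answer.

(M1·(M2·M3)): cost 29450.
((M1·M2)·M3): cost 4554.
Optimal: ((M1·M2)·M3) with cost 4554.

4554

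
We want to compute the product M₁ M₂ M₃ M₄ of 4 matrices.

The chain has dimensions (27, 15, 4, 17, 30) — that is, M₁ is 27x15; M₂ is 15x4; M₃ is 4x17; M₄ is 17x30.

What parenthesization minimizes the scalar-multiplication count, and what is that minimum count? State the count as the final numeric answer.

Adjacent pairs: M₁M₂ = 27·15·4 = 1620; M₂M₃ = 15·4·17 = 1020; M₃M₄ = 4·17·30 = 2040.
Length 3: M₁..M₃: k=1: 0+1020+27·15·17=7905; k=2: 1620+0+27·4·17=3456 → min 3456 | M₂..M₄: k=2: 0+2040+15·4·30=3840; k=3: 1020+0+15·17·30=8670 → min 3840.
Length 4: M₁..M₄: k=1: 0+3840+27·15·30=15990; k=2: 1620+2040+27·4·30=6900; k=3: 3456+0+27·17·30=17226 → min 6900.
Optimal parenthesization: ((M₁ M₂) (M₃ M₄)) with cost 6900.

6900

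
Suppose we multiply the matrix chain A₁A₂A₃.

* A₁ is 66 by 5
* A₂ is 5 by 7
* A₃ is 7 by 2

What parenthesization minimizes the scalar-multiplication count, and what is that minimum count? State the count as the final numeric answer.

(A₁(A₂A₃)): cost 730.
((A₁A₂)A₃): cost 3234.
Optimal: (A₁(A₂A₃)) with cost 730.

730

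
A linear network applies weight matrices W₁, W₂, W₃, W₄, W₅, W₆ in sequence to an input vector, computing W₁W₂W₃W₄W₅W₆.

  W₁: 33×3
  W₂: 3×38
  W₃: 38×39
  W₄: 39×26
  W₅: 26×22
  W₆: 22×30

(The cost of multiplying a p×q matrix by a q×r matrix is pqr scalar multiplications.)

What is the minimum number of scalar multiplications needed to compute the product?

14154

Adjacent pairs: W₁W₂ = 33·3·38 = 3762; W₂W₃ = 3·38·39 = 4446; W₃W₄ = 38·39·26 = 38532; W₄W₅ = 39·26·22 = 22308; W₅W₆ = 26·22·30 = 17160.
Length 3: W₁..W₃: k=1: 0+4446+33·3·39=8307; k=2: 3762+0+33·38·39=52668 → min 8307 | W₂..W₄: k=2: 0+38532+3·38·26=41496; k=3: 4446+0+3·39·26=7488 → min 7488 | W₃..W₅: k=3: 0+22308+38·39·22=54912; k=4: 38532+0+38·26·22=60268 → min 54912 | W₄..W₆: k=4: 0+17160+39·26·30=47580; k=5: 22308+0+39·22·30=48048 → min 47580.
Length 4: W₁..W₄: k=1: 0+7488+33·3·26=10062; k=2: 3762+38532+33·38·26=74898; k=3: 8307+0+33·39·26=41769 → min 10062 | W₂..W₅: k=2: 0+54912+3·38·22=57420; k=3: 4446+22308+3·39·22=29328; k=4: 7488+0+3·26·22=9204 → min 9204 | W₃..W₆: k=3: 0+47580+38·39·30=92040; k=4: 38532+17160+38·26·30=85332; k=5: 54912+0+38·22·30=79992 → min 79992.
Length 5: W₁..W₅: k=1: 0+9204+33·3·22=11382; k=2: 3762+54912+33·38·22=86262; k=3: 8307+22308+33·39·22=58929; k=4: 10062+0+33·26·22=28938 → min 11382 | W₂..W₆: k=2: 0+79992+3·38·30=83412; k=3: 4446+47580+3·39·30=55536; k=4: 7488+17160+3·26·30=26988; k=5: 9204+0+3·22·30=11184 → min 11184.
Length 6: W₁..W₆: k=1: 0+11184+33·3·30=14154; k=2: 3762+79992+33·38·30=121374; k=3: 8307+47580+33·39·30=94497; k=4: 10062+17160+33·26·30=52962; k=5: 11382+0+33·22·30=33162 → min 14154.
Optimal order: (W₁((((W₂W₃)W₄)W₅)W₆)) with cost 14154.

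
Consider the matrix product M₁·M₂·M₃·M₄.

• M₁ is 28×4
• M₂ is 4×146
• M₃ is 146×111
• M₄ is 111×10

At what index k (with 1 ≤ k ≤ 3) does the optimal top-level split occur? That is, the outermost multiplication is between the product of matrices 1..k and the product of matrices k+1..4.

Adjacent pairs: M₁M₂ = 28·4·146 = 16352; M₂M₃ = 4·146·111 = 64824; M₃M₄ = 146·111·10 = 162060.
Length 3: M₁..M₃: k=1: 0+64824+28·4·111=77256; k=2: 16352+0+28·146·111=470120 → min 77256 | M₂..M₄: k=2: 0+162060+4·146·10=167900; k=3: 64824+0+4·111·10=69264 → min 69264.
Top-level splits: k=1: (M₁..M₁)·(M₂..M₄) → 0+69264+28·4·10 = 70384; k=2: (M₁..M₂)·(M₃..M₄) → 16352+162060+28·146·10 = 219292; k=3: (M₁..M₃)·(M₄..M₄) → 77256+0+28·111·10 = 108336.
Best split is after M₁, i.e. k = 1.

1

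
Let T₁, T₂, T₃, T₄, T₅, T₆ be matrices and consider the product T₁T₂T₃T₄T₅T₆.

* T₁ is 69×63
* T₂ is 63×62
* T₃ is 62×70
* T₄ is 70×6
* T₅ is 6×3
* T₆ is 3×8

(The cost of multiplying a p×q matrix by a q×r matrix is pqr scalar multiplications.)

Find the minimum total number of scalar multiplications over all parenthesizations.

Adjacent pairs: T₁T₂ = 69·63·62 = 269514; T₂T₃ = 63·62·70 = 273420; T₃T₄ = 62·70·6 = 26040; T₄T₅ = 70·6·3 = 1260; T₅T₆ = 6·3·8 = 144.
Length 3: T₁..T₃: k=1: 0+273420+69·63·70=577710; k=2: 269514+0+69·62·70=568974 → min 568974 | T₂..T₄: k=2: 0+26040+63·62·6=49476; k=3: 273420+0+63·70·6=299880 → min 49476 | T₃..T₅: k=3: 0+1260+62·70·3=14280; k=4: 26040+0+62·6·3=27156 → min 14280 | T₄..T₆: k=4: 0+144+70·6·8=3504; k=5: 1260+0+70·3·8=2940 → min 2940.
Length 4: T₁..T₄: k=1: 0+49476+69·63·6=75558; k=2: 269514+26040+69·62·6=321222; k=3: 568974+0+69·70·6=597954 → min 75558 | T₂..T₅: k=2: 0+14280+63·62·3=25998; k=3: 273420+1260+63·70·3=287910; k=4: 49476+0+63·6·3=50610 → min 25998 | T₃..T₆: k=3: 0+2940+62·70·8=37660; k=4: 26040+144+62·6·8=29160; k=5: 14280+0+62·3·8=15768 → min 15768.
Length 5: T₁..T₅: k=1: 0+25998+69·63·3=39039; k=2: 269514+14280+69·62·3=296628; k=3: 568974+1260+69·70·3=584724; k=4: 75558+0+69·6·3=76800 → min 39039 | T₂..T₆: k=2: 0+15768+63·62·8=47016; k=3: 273420+2940+63·70·8=311640; k=4: 49476+144+63·6·8=52644; k=5: 25998+0+63·3·8=27510 → min 27510.
Length 6: T₁..T₆: k=1: 0+27510+69·63·8=62286; k=2: 269514+15768+69·62·8=319506; k=3: 568974+2940+69·70·8=610554; k=4: 75558+144+69·6·8=79014; k=5: 39039+0+69·3·8=40695 → min 40695.
Optimal order: ((T₁(T₂(T₃(T₄T₅))))T₆) with cost 40695.

40695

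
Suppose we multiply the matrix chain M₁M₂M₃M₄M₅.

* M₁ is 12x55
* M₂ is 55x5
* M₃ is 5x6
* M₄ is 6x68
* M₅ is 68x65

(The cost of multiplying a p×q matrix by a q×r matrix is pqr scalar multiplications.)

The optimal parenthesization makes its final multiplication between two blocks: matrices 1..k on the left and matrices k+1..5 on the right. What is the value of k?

2

Adjacent pairs: M₁M₂ = 12·55·5 = 3300; M₂M₃ = 55·5·6 = 1650; M₃M₄ = 5·6·68 = 2040; M₄M₅ = 6·68·65 = 26520.
Length 3: M₁..M₃: k=1: 0+1650+12·55·6=5610; k=2: 3300+0+12·5·6=3660 → min 3660 | M₂..M₄: k=2: 0+2040+55·5·68=20740; k=3: 1650+0+55·6·68=24090 → min 20740 | M₃..M₅: k=3: 0+26520+5·6·65=28470; k=4: 2040+0+5·68·65=24140 → min 24140.
Length 4: M₁..M₄: k=1: 0+20740+12·55·68=65620; k=2: 3300+2040+12·5·68=9420; k=3: 3660+0+12·6·68=8556 → min 8556 | M₂..M₅: k=2: 0+24140+55·5·65=42015; k=3: 1650+26520+55·6·65=49620; k=4: 20740+0+55·68·65=263840 → min 42015.
Top-level splits: k=1: (M₁..M₁)·(M₂..M₅) → 0+42015+12·55·65 = 84915; k=2: (M₁..M₂)·(M₃..M₅) → 3300+24140+12·5·65 = 31340; k=3: (M₁..M₃)·(M₄..M₅) → 3660+26520+12·6·65 = 34860; k=4: (M₁..M₄)·(M₅..M₅) → 8556+0+12·68·65 = 61596.
Best split is after M₂, i.e. k = 2.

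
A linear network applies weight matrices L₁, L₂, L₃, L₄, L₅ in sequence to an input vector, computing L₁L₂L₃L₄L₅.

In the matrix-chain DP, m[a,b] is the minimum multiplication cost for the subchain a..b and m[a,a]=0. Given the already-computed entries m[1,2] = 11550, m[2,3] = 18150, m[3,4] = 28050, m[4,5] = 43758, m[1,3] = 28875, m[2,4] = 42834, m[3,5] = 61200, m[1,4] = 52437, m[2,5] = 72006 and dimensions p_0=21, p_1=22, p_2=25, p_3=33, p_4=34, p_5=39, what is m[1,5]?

m[1,5] = min over k∈[1,4] of m[1,k]+m[k+1,5]+p_{0}·p_k·p_{5}.
k=1: 0 + 72006 + 21·22·39 = 90024; k=2: 11550 + 61200 + 21·25·39 = 93225; k=3: 28875 + 43758 + 21·33·39 = 99660; k=4: 52437 + 0 + 21·34·39 = 80283.
Minimum: 80283 at k=4.

80283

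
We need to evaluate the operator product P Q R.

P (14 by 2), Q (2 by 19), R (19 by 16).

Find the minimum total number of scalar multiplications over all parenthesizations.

1056

Order (P (Q R)): (Q R): 2×19 by 19×16 → 2×16, cost 2·19·16 = 608; (P (Q R)): 14×2 by 2×16 → 14×16, cost 14·2·16 = 448; cumulative 1056. Total 1056.
Order ((P Q) R): (P Q): 14×2 by 2×19 → 14×19, cost 14·2·19 = 532; ((P Q) R): 14×19 by 19×16 → 14×16, cost 14·19·16 = 4256; cumulative 4788. Total 4788.
Minimum: 1056.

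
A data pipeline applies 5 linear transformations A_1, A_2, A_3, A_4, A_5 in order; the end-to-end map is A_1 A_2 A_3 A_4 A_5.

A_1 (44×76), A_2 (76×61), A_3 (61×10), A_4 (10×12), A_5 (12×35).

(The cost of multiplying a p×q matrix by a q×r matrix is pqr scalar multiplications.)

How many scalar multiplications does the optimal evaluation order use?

99400

Adjacent pairs: A_1A_2 = 44·76·61 = 203984; A_2A_3 = 76·61·10 = 46360; A_3A_4 = 61·10·12 = 7320; A_4A_5 = 10·12·35 = 4200.
Length 3: A_1..A_3: k=1: 0+46360+44·76·10=79800; k=2: 203984+0+44·61·10=230824 → min 79800 | A_2..A_4: k=2: 0+7320+76·61·12=62952; k=3: 46360+0+76·10·12=55480 → min 55480 | A_3..A_5: k=3: 0+4200+61·10·35=25550; k=4: 7320+0+61·12·35=32940 → min 25550.
Length 4: A_1..A_4: k=1: 0+55480+44·76·12=95608; k=2: 203984+7320+44·61·12=243512; k=3: 79800+0+44·10·12=85080 → min 85080 | A_2..A_5: k=2: 0+25550+76·61·35=187810; k=3: 46360+4200+76·10·35=77160; k=4: 55480+0+76·12·35=87400 → min 77160.
Length 5: A_1..A_5: k=1: 0+77160+44·76·35=194200; k=2: 203984+25550+44·61·35=323474; k=3: 79800+4200+44·10·35=99400; k=4: 85080+0+44·12·35=103560 → min 99400.
Optimal order: ((A_1 (A_2 A_3)) (A_4 A_5)) with cost 99400.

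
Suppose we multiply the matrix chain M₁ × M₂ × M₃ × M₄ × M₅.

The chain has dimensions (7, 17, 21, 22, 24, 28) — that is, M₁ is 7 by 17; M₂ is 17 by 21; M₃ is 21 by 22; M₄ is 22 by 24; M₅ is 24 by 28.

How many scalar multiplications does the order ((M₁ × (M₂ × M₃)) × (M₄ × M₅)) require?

(M₂ × M₃): 17×21 by 21×22 → 17×22, cost 17·21·22 = 7854
(M₁ × (M₂ × M₃)): 7×17 by 17×22 → 7×22, cost 7·17·22 = 2618; cumulative 10472
(M₄ × M₅): 22×24 by 24×28 → 22×28, cost 22·24·28 = 14784
((M₁ × (M₂ × M₃)) × (M₄ × M₅)): 7×22 by 22×28 → 7×28, cost 7·22·28 = 4312; cumulative 29568
Total: 29568 scalar multiplications.

29568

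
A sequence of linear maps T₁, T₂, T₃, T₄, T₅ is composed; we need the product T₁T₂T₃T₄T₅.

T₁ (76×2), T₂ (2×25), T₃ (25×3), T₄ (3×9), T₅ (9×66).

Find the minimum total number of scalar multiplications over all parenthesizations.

11424

Adjacent pairs: T₁T₂ = 76·2·25 = 3800; T₂T₃ = 2·25·3 = 150; T₃T₄ = 25·3·9 = 675; T₄T₅ = 3·9·66 = 1782.
Length 3: T₁..T₃: k=1: 0+150+76·2·3=606; k=2: 3800+0+76·25·3=9500 → min 606 | T₂..T₄: k=2: 0+675+2·25·9=1125; k=3: 150+0+2·3·9=204 → min 204 | T₃..T₅: k=3: 0+1782+25·3·66=6732; k=4: 675+0+25·9·66=15525 → min 6732.
Length 4: T₁..T₄: k=1: 0+204+76·2·9=1572; k=2: 3800+675+76·25·9=21575; k=3: 606+0+76·3·9=2658 → min 1572 | T₂..T₅: k=2: 0+6732+2·25·66=10032; k=3: 150+1782+2·3·66=2328; k=4: 204+0+2·9·66=1392 → min 1392.
Length 5: T₁..T₅: k=1: 0+1392+76·2·66=11424; k=2: 3800+6732+76·25·66=135932; k=3: 606+1782+76·3·66=17436; k=4: 1572+0+76·9·66=46716 → min 11424.
Optimal order: (T₁(((T₂T₃)T₄)T₅)) with cost 11424.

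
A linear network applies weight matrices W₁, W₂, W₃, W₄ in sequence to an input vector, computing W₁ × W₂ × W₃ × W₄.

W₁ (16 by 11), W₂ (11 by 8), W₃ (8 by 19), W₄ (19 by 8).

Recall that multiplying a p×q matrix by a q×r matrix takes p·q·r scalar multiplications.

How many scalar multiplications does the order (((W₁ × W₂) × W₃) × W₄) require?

6272

(W₁ × W₂): 16×11 by 11×8 → 16×8, cost 16·11·8 = 1408
((W₁ × W₂) × W₃): 16×8 by 8×19 → 16×19, cost 16·8·19 = 2432; cumulative 3840
(((W₁ × W₂) × W₃) × W₄): 16×19 by 19×8 → 16×8, cost 16·19·8 = 2432; cumulative 6272
Total: 6272 scalar multiplications.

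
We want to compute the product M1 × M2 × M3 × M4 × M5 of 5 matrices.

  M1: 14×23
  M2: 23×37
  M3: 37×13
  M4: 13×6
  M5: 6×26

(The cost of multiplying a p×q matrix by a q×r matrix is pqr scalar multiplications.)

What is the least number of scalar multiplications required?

Adjacent pairs: M1M2 = 14·23·37 = 11914; M2M3 = 23·37·13 = 11063; M3M4 = 37·13·6 = 2886; M4M5 = 13·6·26 = 2028.
Length 3: M1..M3: k=1: 0+11063+14·23·13=15249; k=2: 11914+0+14·37·13=18648 → min 15249 | M2..M4: k=2: 0+2886+23·37·6=7992; k=3: 11063+0+23·13·6=12857 → min 7992 | M3..M5: k=3: 0+2028+37·13·26=14534; k=4: 2886+0+37·6·26=8658 → min 8658.
Length 4: M1..M4: k=1: 0+7992+14·23·6=9924; k=2: 11914+2886+14·37·6=17908; k=3: 15249+0+14·13·6=16341 → min 9924 | M2..M5: k=2: 0+8658+23·37·26=30784; k=3: 11063+2028+23·13·26=20865; k=4: 7992+0+23·6·26=11580 → min 11580.
Length 5: M1..M5: k=1: 0+11580+14·23·26=19952; k=2: 11914+8658+14·37·26=34040; k=3: 15249+2028+14·13·26=22009; k=4: 9924+0+14·6·26=12108 → min 12108.
Optimal order: ((M1 × (M2 × (M3 × M4))) × M5) with cost 12108.

12108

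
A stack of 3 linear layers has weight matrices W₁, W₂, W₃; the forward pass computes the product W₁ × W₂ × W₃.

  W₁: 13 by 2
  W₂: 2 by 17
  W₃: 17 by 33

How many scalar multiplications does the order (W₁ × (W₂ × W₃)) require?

1980

(W₂ × W₃): 2×17 by 17×33 → 2×33, cost 2·17·33 = 1122
(W₁ × (W₂ × W₃)): 13×2 by 2×33 → 13×33, cost 13·2·33 = 858; cumulative 1980
Total: 1980 scalar multiplications.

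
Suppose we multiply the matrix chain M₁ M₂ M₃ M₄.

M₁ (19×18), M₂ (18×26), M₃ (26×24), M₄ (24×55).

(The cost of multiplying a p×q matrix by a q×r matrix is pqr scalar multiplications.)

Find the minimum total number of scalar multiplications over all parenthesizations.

Adjacent pairs: M₁M₂ = 19·18·26 = 8892; M₂M₃ = 18·26·24 = 11232; M₃M₄ = 26·24·55 = 34320.
Length 3: M₁..M₃: k=1: 0+11232+19·18·24=19440; k=2: 8892+0+19·26·24=20748 → min 19440 | M₂..M₄: k=2: 0+34320+18·26·55=60060; k=3: 11232+0+18·24·55=34992 → min 34992.
Length 4: M₁..M₄: k=1: 0+34992+19·18·55=53802; k=2: 8892+34320+19·26·55=70382; k=3: 19440+0+19·24·55=44520 → min 44520.
Optimal order: ((M₁ (M₂ M₃)) M₄) with cost 44520.

44520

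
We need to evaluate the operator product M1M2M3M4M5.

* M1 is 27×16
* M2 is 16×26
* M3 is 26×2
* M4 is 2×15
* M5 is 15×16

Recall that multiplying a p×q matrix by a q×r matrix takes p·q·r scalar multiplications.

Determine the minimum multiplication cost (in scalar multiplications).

Adjacent pairs: M1M2 = 27·16·26 = 11232; M2M3 = 16·26·2 = 832; M3M4 = 26·2·15 = 780; M4M5 = 2·15·16 = 480.
Length 3: M1..M3: k=1: 0+832+27·16·2=1696; k=2: 11232+0+27·26·2=12636 → min 1696 | M2..M4: k=2: 0+780+16·26·15=7020; k=3: 832+0+16·2·15=1312 → min 1312 | M3..M5: k=3: 0+480+26·2·16=1312; k=4: 780+0+26·15·16=7020 → min 1312.
Length 4: M1..M4: k=1: 0+1312+27·16·15=7792; k=2: 11232+780+27·26·15=22542; k=3: 1696+0+27·2·15=2506 → min 2506 | M2..M5: k=2: 0+1312+16·26·16=7968; k=3: 832+480+16·2·16=1824; k=4: 1312+0+16·15·16=5152 → min 1824.
Length 5: M1..M5: k=1: 0+1824+27·16·16=8736; k=2: 11232+1312+27·26·16=23776; k=3: 1696+480+27·2·16=3040; k=4: 2506+0+27·15·16=8986 → min 3040.
Optimal order: ((M1(M2M3))(M4M5)) with cost 3040.

3040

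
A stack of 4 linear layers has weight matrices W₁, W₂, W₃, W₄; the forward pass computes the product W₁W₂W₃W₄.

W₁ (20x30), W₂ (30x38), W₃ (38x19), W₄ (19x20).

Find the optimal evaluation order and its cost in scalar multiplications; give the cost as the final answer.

40660

Adjacent pairs: W₁W₂ = 20·30·38 = 22800; W₂W₃ = 30·38·19 = 21660; W₃W₄ = 38·19·20 = 14440.
Length 3: W₁..W₃: k=1: 0+21660+20·30·19=33060; k=2: 22800+0+20·38·19=37240 → min 33060 | W₂..W₄: k=2: 0+14440+30·38·20=37240; k=3: 21660+0+30·19·20=33060 → min 33060.
Length 4: W₁..W₄: k=1: 0+33060+20·30·20=45060; k=2: 22800+14440+20·38·20=52440; k=3: 33060+0+20·19·20=40660 → min 40660.
Optimal parenthesization: ((W₁(W₂W₃))W₄) with cost 40660.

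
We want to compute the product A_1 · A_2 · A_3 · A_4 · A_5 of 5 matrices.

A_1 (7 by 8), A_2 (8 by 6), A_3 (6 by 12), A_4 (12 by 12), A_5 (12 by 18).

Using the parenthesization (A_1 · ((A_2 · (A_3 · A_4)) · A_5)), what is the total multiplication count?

(A_3 · A_4): 6×12 by 12×12 → 6×12, cost 6·12·12 = 864
(A_2 · (A_3 · A_4)): 8×6 by 6×12 → 8×12, cost 8·6·12 = 576; cumulative 1440
((A_2 · (A_3 · A_4)) · A_5): 8×12 by 12×18 → 8×18, cost 8·12·18 = 1728; cumulative 3168
(A_1 · ((A_2 · (A_3 · A_4)) · A_5)): 7×8 by 8×18 → 7×18, cost 7·8·18 = 1008; cumulative 4176
Total: 4176 scalar multiplications.

4176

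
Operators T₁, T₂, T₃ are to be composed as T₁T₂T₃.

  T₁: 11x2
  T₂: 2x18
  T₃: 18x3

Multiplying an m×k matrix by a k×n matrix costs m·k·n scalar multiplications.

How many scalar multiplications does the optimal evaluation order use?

174

Order (T₁(T₂T₃)): (T₂T₃): 2×18 by 18×3 → 2×3, cost 2·18·3 = 108; (T₁(T₂T₃)): 11×2 by 2×3 → 11×3, cost 11·2·3 = 66; cumulative 174. Total 174.
Order ((T₁T₂)T₃): (T₁T₂): 11×2 by 2×18 → 11×18, cost 11·2·18 = 396; ((T₁T₂)T₃): 11×18 by 18×3 → 11×3, cost 11·18·3 = 594; cumulative 990. Total 990.
Minimum: 174.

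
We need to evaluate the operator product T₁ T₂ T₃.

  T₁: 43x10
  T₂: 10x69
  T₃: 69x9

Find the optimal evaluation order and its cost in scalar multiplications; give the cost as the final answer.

10080

(T₁ (T₂ T₃)): cost 10080.
((T₁ T₂) T₃): cost 56373.
Optimal: (T₁ (T₂ T₃)) with cost 10080.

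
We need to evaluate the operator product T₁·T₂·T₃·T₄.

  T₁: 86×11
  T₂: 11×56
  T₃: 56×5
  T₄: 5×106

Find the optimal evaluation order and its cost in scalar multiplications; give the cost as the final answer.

Adjacent pairs: T₁T₂ = 86·11·56 = 52976; T₂T₃ = 11·56·5 = 3080; T₃T₄ = 56·5·106 = 29680.
Length 3: T₁..T₃: k=1: 0+3080+86·11·5=7810; k=2: 52976+0+86·56·5=77056 → min 7810 | T₂..T₄: k=2: 0+29680+11·56·106=94976; k=3: 3080+0+11·5·106=8910 → min 8910.
Length 4: T₁..T₄: k=1: 0+8910+86·11·106=109186; k=2: 52976+29680+86·56·106=593152; k=3: 7810+0+86·5·106=53390 → min 53390.
Optimal parenthesization: ((T₁·(T₂·T₃))·T₄) with cost 53390.

53390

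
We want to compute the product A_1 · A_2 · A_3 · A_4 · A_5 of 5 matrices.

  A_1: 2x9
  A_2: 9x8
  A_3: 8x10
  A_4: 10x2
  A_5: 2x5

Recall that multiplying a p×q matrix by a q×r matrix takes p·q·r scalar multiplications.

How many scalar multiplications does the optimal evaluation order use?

356

Adjacent pairs: A_1A_2 = 2·9·8 = 144; A_2A_3 = 9·8·10 = 720; A_3A_4 = 8·10·2 = 160; A_4A_5 = 10·2·5 = 100.
Length 3: A_1..A_3: k=1: 0+720+2·9·10=900; k=2: 144+0+2·8·10=304 → min 304 | A_2..A_4: k=2: 0+160+9·8·2=304; k=3: 720+0+9·10·2=900 → min 304 | A_3..A_5: k=3: 0+100+8·10·5=500; k=4: 160+0+8·2·5=240 → min 240.
Length 4: A_1..A_4: k=1: 0+304+2·9·2=340; k=2: 144+160+2·8·2=336; k=3: 304+0+2·10·2=344 → min 336 | A_2..A_5: k=2: 0+240+9·8·5=600; k=3: 720+100+9·10·5=1270; k=4: 304+0+9·2·5=394 → min 394.
Length 5: A_1..A_5: k=1: 0+394+2·9·5=484; k=2: 144+240+2·8·5=464; k=3: 304+100+2·10·5=504; k=4: 336+0+2·2·5=356 → min 356.
Optimal order: (((A_1 · A_2) · (A_3 · A_4)) · A_5) with cost 356.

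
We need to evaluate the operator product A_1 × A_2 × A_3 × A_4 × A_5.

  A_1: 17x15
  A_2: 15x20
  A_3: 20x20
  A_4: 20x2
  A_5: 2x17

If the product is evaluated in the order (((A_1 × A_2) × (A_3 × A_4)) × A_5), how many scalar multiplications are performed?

(A_1 × A_2): 17×15 by 15×20 → 17×20, cost 17·15·20 = 5100
(A_3 × A_4): 20×20 by 20×2 → 20×2, cost 20·20·2 = 800
((A_1 × A_2) × (A_3 × A_4)): 17×20 by 20×2 → 17×2, cost 17·20·2 = 680; cumulative 6580
(((A_1 × A_2) × (A_3 × A_4)) × A_5): 17×2 by 2×17 → 17×17, cost 17·2·17 = 578; cumulative 7158
Total: 7158 scalar multiplications.

7158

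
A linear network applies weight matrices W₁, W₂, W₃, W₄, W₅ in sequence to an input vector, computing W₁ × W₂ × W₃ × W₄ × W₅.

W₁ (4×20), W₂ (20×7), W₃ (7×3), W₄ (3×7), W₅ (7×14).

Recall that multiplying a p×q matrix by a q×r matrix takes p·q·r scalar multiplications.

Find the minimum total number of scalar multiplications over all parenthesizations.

Adjacent pairs: W₁W₂ = 4·20·7 = 560; W₂W₃ = 20·7·3 = 420; W₃W₄ = 7·3·7 = 147; W₄W₅ = 3·7·14 = 294.
Length 3: W₁..W₃: k=1: 0+420+4·20·3=660; k=2: 560+0+4·7·3=644 → min 644 | W₂..W₄: k=2: 0+147+20·7·7=1127; k=3: 420+0+20·3·7=840 → min 840 | W₃..W₅: k=3: 0+294+7·3·14=588; k=4: 147+0+7·7·14=833 → min 588.
Length 4: W₁..W₄: k=1: 0+840+4·20·7=1400; k=2: 560+147+4·7·7=903; k=3: 644+0+4·3·7=728 → min 728 | W₂..W₅: k=2: 0+588+20·7·14=2548; k=3: 420+294+20·3·14=1554; k=4: 840+0+20·7·14=2800 → min 1554.
Length 5: W₁..W₅: k=1: 0+1554+4·20·14=2674; k=2: 560+588+4·7·14=1540; k=3: 644+294+4·3·14=1106; k=4: 728+0+4·7·14=1120 → min 1106.
Optimal order: (((W₁ × W₂) × W₃) × (W₄ × W₅)) with cost 1106.

1106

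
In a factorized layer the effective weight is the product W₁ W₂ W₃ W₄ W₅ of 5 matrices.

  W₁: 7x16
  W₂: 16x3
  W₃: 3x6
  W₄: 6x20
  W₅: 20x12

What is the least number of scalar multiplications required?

1668

Adjacent pairs: W₁W₂ = 7·16·3 = 336; W₂W₃ = 16·3·6 = 288; W₃W₄ = 3·6·20 = 360; W₄W₅ = 6·20·12 = 1440.
Length 3: W₁..W₃: k=1: 0+288+7·16·6=960; k=2: 336+0+7·3·6=462 → min 462 | W₂..W₄: k=2: 0+360+16·3·20=1320; k=3: 288+0+16·6·20=2208 → min 1320 | W₃..W₅: k=3: 0+1440+3·6·12=1656; k=4: 360+0+3·20·12=1080 → min 1080.
Length 4: W₁..W₄: k=1: 0+1320+7·16·20=3560; k=2: 336+360+7·3·20=1116; k=3: 462+0+7·6·20=1302 → min 1116 | W₂..W₅: k=2: 0+1080+16·3·12=1656; k=3: 288+1440+16·6·12=2880; k=4: 1320+0+16·20·12=5160 → min 1656.
Length 5: W₁..W₅: k=1: 0+1656+7·16·12=3000; k=2: 336+1080+7·3·12=1668; k=3: 462+1440+7·6·12=2406; k=4: 1116+0+7·20·12=2796 → min 1668.
Optimal order: ((W₁ W₂) ((W₃ W₄) W₅)) with cost 1668.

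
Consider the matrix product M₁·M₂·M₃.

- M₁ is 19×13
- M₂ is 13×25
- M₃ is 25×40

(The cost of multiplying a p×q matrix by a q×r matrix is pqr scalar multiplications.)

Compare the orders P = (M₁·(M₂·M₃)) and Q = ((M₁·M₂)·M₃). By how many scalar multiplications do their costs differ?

2295

Order P = (M₁·(M₂·M₃)): (M₂·M₃): 13×25 by 25×40 → 13×40, cost 13·25·40 = 13000; (M₁·(M₂·M₃)): 19×13 by 13×40 → 19×40, cost 19·13·40 = 9880; cumulative 22880. Total 22880.
Order Q = ((M₁·M₂)·M₃): (M₁·M₂): 19×13 by 13×25 → 19×25, cost 19·13·25 = 6175; ((M₁·M₂)·M₃): 19×25 by 25×40 → 19×40, cost 19·25·40 = 19000; cumulative 25175. Total 25175.
Difference: |22880 − 25175| = 2295.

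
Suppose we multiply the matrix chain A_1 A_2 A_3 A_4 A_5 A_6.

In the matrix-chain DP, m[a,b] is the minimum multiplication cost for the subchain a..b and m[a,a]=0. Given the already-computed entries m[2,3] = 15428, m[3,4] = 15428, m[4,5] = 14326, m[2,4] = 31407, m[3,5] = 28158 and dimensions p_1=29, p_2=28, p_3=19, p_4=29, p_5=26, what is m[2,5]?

44080

m[2,5] = min over k∈[2,4] of m[2,k]+m[k+1,5]+p_{1}·p_k·p_{5}.
k=2: 0 + 28158 + 29·28·26 = 49270; k=3: 15428 + 14326 + 29·19·26 = 44080; k=4: 31407 + 0 + 29·29·26 = 53273.
Minimum: 44080 at k=3.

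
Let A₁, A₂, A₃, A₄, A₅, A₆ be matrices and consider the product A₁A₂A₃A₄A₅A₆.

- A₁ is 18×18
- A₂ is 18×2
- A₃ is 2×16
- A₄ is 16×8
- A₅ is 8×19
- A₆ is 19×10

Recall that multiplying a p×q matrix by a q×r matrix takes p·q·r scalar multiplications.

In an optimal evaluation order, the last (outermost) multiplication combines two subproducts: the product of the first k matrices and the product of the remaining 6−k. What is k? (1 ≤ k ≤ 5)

Adjacent pairs: A₁A₂ = 18·18·2 = 648; A₂A₃ = 18·2·16 = 576; A₃A₄ = 2·16·8 = 256; A₄A₅ = 16·8·19 = 2432; A₅A₆ = 8·19·10 = 1520.
Length 3: A₁..A₃: k=1: 0+576+18·18·16=5760; k=2: 648+0+18·2·16=1224 → min 1224 | A₂..A₄: k=2: 0+256+18·2·8=544; k=3: 576+0+18·16·8=2880 → min 544 | A₃..A₅: k=3: 0+2432+2·16·19=3040; k=4: 256+0+2·8·19=560 → min 560 | A₄..A₆: k=4: 0+1520+16·8·10=2800; k=5: 2432+0+16·19·10=5472 → min 2800.
Length 4: A₁..A₄: k=1: 0+544+18·18·8=3136; k=2: 648+256+18·2·8=1192; k=3: 1224+0+18·16·8=3528 → min 1192 | A₂..A₅: k=2: 0+560+18·2·19=1244; k=3: 576+2432+18·16·19=8480; k=4: 544+0+18·8·19=3280 → min 1244 | A₃..A₆: k=3: 0+2800+2·16·10=3120; k=4: 256+1520+2·8·10=1936; k=5: 560+0+2·19·10=940 → min 940.
Length 5: A₁..A₅: k=1: 0+1244+18·18·19=7400; k=2: 648+560+18·2·19=1892; k=3: 1224+2432+18·16·19=9128; k=4: 1192+0+18·8·19=3928 → min 1892 | A₂..A₆: k=2: 0+940+18·2·10=1300; k=3: 576+2800+18·16·10=6256; k=4: 544+1520+18·8·10=3504; k=5: 1244+0+18·19·10=4664 → min 1300.
Top-level splits: k=1: (A₁..A₁)·(A₂..A₆) → 0+1300+18·18·10 = 4540; k=2: (A₁..A₂)·(A₃..A₆) → 648+940+18·2·10 = 1948; k=3: (A₁..A₃)·(A₄..A₆) → 1224+2800+18·16·10 = 6904; k=4: (A₁..A₄)·(A₅..A₆) → 1192+1520+18·8·10 = 4152; k=5: (A₁..A₅)·(A₆..A₆) → 1892+0+18·19·10 = 5312.
Best split is after A₂, i.e. k = 2.

2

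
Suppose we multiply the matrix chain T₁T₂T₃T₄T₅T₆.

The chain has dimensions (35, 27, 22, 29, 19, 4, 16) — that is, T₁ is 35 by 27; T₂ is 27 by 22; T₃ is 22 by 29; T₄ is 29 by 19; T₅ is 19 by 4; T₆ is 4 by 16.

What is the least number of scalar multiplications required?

Adjacent pairs: T₁T₂ = 35·27·22 = 20790; T₂T₃ = 27·22·29 = 17226; T₃T₄ = 22·29·19 = 12122; T₄T₅ = 29·19·4 = 2204; T₅T₆ = 19·4·16 = 1216.
Length 3: T₁..T₃: k=1: 0+17226+35·27·29=44631; k=2: 20790+0+35·22·29=43120 → min 43120 | T₂..T₄: k=2: 0+12122+27·22·19=23408; k=3: 17226+0+27·29·19=32103 → min 23408 | T₃..T₅: k=3: 0+2204+22·29·4=4756; k=4: 12122+0+22·19·4=13794 → min 4756 | T₄..T₆: k=4: 0+1216+29·19·16=10032; k=5: 2204+0+29·4·16=4060 → min 4060.
Length 4: T₁..T₄: k=1: 0+23408+35·27·19=41363; k=2: 20790+12122+35·22·19=47542; k=3: 43120+0+35·29·19=62405 → min 41363 | T₂..T₅: k=2: 0+4756+27·22·4=7132; k=3: 17226+2204+27·29·4=22562; k=4: 23408+0+27·19·4=25460 → min 7132 | T₃..T₆: k=3: 0+4060+22·29·16=14268; k=4: 12122+1216+22·19·16=20026; k=5: 4756+0+22·4·16=6164 → min 6164.
Length 5: T₁..T₅: k=1: 0+7132+35·27·4=10912; k=2: 20790+4756+35·22·4=28626; k=3: 43120+2204+35·29·4=49384; k=4: 41363+0+35·19·4=44023 → min 10912 | T₂..T₆: k=2: 0+6164+27·22·16=15668; k=3: 17226+4060+27·29·16=33814; k=4: 23408+1216+27·19·16=32832; k=5: 7132+0+27·4·16=8860 → min 8860.
Length 6: T₁..T₆: k=1: 0+8860+35·27·16=23980; k=2: 20790+6164+35·22·16=39274; k=3: 43120+4060+35·29·16=63420; k=4: 41363+1216+35·19·16=53219; k=5: 10912+0+35·4·16=13152 → min 13152.
Optimal order: ((T₁(T₂(T₃(T₄T₅))))T₆) with cost 13152.

13152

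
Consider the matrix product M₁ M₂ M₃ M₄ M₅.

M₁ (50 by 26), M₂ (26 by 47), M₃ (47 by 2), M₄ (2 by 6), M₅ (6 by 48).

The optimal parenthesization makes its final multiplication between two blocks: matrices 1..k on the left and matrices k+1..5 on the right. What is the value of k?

3

Adjacent pairs: M₁M₂ = 50·26·47 = 61100; M₂M₃ = 26·47·2 = 2444; M₃M₄ = 47·2·6 = 564; M₄M₅ = 2·6·48 = 576.
Length 3: M₁..M₃: k=1: 0+2444+50·26·2=5044; k=2: 61100+0+50·47·2=65800 → min 5044 | M₂..M₄: k=2: 0+564+26·47·6=7896; k=3: 2444+0+26·2·6=2756 → min 2756 | M₃..M₅: k=3: 0+576+47·2·48=5088; k=4: 564+0+47·6·48=14100 → min 5088.
Length 4: M₁..M₄: k=1: 0+2756+50·26·6=10556; k=2: 61100+564+50·47·6=75764; k=3: 5044+0+50·2·6=5644 → min 5644 | M₂..M₅: k=2: 0+5088+26·47·48=63744; k=3: 2444+576+26·2·48=5516; k=4: 2756+0+26·6·48=10244 → min 5516.
Top-level splits: k=1: (M₁..M₁)·(M₂..M₅) → 0+5516+50·26·48 = 67916; k=2: (M₁..M₂)·(M₃..M₅) → 61100+5088+50·47·48 = 178988; k=3: (M₁..M₃)·(M₄..M₅) → 5044+576+50·2·48 = 10420; k=4: (M₁..M₄)·(M₅..M₅) → 5644+0+50·6·48 = 20044.
Best split is after M₃, i.e. k = 3.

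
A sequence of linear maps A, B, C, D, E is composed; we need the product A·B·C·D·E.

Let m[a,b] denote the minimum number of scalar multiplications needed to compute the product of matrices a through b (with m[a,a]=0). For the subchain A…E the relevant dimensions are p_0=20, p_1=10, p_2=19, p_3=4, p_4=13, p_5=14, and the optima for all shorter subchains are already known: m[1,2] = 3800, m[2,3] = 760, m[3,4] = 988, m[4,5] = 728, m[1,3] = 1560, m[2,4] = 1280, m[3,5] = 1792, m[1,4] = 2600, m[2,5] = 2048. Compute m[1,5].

3408

m[1,5] = min over k∈[1,4] of m[1,k]+m[k+1,5]+p_{0}·p_k·p_{5}.
k=1: 0 + 2048 + 20·10·14 = 4848; k=2: 3800 + 1792 + 20·19·14 = 10912; k=3: 1560 + 728 + 20·4·14 = 3408; k=4: 2600 + 0 + 20·13·14 = 6240.
Minimum: 3408 at k=3.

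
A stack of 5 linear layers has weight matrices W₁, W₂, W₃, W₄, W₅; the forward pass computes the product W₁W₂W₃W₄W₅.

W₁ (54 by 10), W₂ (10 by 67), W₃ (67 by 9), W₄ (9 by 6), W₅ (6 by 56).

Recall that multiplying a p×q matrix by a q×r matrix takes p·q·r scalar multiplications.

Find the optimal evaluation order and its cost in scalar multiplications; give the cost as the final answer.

Adjacent pairs: W₁W₂ = 54·10·67 = 36180; W₂W₃ = 10·67·9 = 6030; W₃W₄ = 67·9·6 = 3618; W₄W₅ = 9·6·56 = 3024.
Length 3: W₁..W₃: k=1: 0+6030+54·10·9=10890; k=2: 36180+0+54·67·9=68742 → min 10890 | W₂..W₄: k=2: 0+3618+10·67·6=7638; k=3: 6030+0+10·9·6=6570 → min 6570 | W₃..W₅: k=3: 0+3024+67·9·56=36792; k=4: 3618+0+67·6·56=26130 → min 26130.
Length 4: W₁..W₄: k=1: 0+6570+54·10·6=9810; k=2: 36180+3618+54·67·6=61506; k=3: 10890+0+54·9·6=13806 → min 9810 | W₂..W₅: k=2: 0+26130+10·67·56=63650; k=3: 6030+3024+10·9·56=14094; k=4: 6570+0+10·6·56=9930 → min 9930.
Length 5: W₁..W₅: k=1: 0+9930+54·10·56=40170; k=2: 36180+26130+54·67·56=264918; k=3: 10890+3024+54·9·56=41130; k=4: 9810+0+54·6·56=27954 → min 27954.
Optimal parenthesization: ((W₁((W₂W₃)W₄))W₅) with cost 27954.

27954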